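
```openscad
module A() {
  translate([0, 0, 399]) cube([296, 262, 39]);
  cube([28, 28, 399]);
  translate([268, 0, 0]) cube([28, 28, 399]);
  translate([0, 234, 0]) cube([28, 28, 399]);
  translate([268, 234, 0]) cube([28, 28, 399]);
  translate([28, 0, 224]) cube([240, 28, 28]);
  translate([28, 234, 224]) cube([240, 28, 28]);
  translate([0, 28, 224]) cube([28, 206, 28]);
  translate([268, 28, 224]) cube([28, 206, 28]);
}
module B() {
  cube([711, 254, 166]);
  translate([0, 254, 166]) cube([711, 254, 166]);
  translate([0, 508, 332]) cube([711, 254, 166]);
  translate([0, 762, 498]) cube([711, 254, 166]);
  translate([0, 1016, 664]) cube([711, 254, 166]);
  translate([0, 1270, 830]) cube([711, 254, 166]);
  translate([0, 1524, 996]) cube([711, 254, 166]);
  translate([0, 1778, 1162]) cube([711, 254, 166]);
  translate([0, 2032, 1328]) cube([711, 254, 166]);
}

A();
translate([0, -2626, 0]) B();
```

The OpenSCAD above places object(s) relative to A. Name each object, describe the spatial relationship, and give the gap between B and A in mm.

The staircase's nearest face is 340 mm from the stool's −y face.

A is a stool. B is a staircase. The staircase is on the floor beside the stool on its −y side. The gap between the staircase and the stool is 340 mm.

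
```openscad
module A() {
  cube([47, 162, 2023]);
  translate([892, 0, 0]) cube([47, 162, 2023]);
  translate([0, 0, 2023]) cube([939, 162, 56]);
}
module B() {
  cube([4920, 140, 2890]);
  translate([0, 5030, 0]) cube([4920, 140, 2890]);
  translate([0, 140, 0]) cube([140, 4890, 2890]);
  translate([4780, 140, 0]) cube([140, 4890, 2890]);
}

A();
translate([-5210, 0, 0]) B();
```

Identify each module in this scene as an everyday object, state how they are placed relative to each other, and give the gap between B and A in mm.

A is a door frame. B is a house frame. The house frame is on the floor beside the door frame on its −x side. The gap between the house frame and the door frame is 290 mm.

The house frame's nearest face is 290 mm from the door frame's −x face.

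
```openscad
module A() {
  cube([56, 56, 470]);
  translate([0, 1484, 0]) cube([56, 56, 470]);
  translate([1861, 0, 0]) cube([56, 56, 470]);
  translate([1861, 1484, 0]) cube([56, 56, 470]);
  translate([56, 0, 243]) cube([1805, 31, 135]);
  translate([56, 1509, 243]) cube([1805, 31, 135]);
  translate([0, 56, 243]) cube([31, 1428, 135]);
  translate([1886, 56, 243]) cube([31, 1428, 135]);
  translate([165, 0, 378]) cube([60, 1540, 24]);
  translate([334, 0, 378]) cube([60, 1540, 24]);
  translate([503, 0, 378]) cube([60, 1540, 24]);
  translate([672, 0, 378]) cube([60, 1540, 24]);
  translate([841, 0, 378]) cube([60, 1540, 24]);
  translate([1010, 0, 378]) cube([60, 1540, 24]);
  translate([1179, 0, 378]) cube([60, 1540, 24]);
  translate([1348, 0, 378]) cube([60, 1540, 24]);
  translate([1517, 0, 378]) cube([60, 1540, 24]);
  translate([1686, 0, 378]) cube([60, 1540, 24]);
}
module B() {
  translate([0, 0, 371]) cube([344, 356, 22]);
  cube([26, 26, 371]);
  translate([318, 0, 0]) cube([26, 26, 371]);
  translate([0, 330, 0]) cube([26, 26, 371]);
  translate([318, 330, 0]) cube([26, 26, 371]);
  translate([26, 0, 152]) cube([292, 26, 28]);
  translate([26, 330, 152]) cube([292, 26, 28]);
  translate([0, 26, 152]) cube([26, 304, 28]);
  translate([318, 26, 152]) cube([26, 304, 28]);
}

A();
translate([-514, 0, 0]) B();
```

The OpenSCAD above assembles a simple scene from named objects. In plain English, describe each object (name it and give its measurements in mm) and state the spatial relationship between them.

A is a bed frame 1917 mm long (x) by 1540 mm wide (y). Four 56×56 mm corner posts, 470 mm tall, at the corners of the footprint. Four rails of 31 mm thickness and 135 mm height run between adjacent posts with their undersides at z = 243 mm, their outer faces flush with the outside of the frame (the two x-running rails run between the posts' inner faces; the two y-running rails run between the posts' inner faces). 10 slats, each 60 mm wide (x) and 24 mm thick, lie across the top of the two x-running rails, running the full 1540 mm width of the frame in y; the slats are evenly spaced along x between the inner faces of the end posts with equal gaps (rounded down to the nearest mm) at the −x end and between each pair — any rounding remainder accumulates at the +x end.

B is a four-legged stool. The seat is 344×356 mm, 22 mm thick, top at z = 393 mm. It stands on four square legs, each 26×26 mm in cross-section, from z = 0 to the seat underside, each flush with a corner of the seat. Four stretchers, 26 mm wide and 28 mm tall, connect adjacent legs with their undersides at z = 152 mm, each running between the inner faces of the legs it joins and aligned with the legs' outer faces on the other axis.

The stool is on the floor beside the bed frame on its −x side.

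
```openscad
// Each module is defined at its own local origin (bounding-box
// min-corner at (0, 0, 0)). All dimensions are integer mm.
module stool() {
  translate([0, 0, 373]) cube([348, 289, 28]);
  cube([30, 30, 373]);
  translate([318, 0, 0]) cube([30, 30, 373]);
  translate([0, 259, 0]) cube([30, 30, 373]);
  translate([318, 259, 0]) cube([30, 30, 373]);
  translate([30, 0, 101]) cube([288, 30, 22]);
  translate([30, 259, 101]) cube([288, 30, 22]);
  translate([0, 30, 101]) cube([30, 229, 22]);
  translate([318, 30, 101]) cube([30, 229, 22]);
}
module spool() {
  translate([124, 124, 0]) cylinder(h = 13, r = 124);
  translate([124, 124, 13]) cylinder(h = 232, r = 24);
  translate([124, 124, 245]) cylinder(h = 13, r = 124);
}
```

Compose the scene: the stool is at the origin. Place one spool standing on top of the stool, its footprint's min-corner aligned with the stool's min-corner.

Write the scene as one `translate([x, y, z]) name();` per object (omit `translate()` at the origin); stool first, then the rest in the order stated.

stool();
translate([0, 0, 401]) spool();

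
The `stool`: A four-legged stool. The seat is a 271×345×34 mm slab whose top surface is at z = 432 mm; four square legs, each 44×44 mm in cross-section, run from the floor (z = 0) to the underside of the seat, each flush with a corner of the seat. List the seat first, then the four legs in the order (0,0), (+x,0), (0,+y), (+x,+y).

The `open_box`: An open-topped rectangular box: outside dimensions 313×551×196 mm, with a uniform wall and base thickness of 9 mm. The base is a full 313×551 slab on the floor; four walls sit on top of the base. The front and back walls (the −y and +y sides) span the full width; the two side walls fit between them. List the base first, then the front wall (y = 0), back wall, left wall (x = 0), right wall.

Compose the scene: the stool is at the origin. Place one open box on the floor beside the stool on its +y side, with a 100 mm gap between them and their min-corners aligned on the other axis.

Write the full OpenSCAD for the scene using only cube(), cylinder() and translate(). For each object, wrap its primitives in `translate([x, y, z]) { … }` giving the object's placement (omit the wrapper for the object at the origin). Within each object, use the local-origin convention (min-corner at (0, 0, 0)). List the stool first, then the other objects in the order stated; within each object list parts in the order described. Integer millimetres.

translate([0, 0, 398]) cube([271, 345, 34]);
cube([44, 44, 398]);
translate([227, 0, 0]) cube([44, 44, 398]);
translate([0, 301, 0]) cube([44, 44, 398]);
translate([227, 301, 0]) cube([44, 44, 398]);
translate([0, 445, 0]) {
  cube([313, 551, 9]);
  translate([0, 0, 9]) cube([313, 9, 187]);
  translate([0, 542, 9]) cube([313, 9, 187]);
  translate([0, 9, 9]) cube([9, 533, 187]);
  translate([304, 9, 9]) cube([9, 533, 187]);
}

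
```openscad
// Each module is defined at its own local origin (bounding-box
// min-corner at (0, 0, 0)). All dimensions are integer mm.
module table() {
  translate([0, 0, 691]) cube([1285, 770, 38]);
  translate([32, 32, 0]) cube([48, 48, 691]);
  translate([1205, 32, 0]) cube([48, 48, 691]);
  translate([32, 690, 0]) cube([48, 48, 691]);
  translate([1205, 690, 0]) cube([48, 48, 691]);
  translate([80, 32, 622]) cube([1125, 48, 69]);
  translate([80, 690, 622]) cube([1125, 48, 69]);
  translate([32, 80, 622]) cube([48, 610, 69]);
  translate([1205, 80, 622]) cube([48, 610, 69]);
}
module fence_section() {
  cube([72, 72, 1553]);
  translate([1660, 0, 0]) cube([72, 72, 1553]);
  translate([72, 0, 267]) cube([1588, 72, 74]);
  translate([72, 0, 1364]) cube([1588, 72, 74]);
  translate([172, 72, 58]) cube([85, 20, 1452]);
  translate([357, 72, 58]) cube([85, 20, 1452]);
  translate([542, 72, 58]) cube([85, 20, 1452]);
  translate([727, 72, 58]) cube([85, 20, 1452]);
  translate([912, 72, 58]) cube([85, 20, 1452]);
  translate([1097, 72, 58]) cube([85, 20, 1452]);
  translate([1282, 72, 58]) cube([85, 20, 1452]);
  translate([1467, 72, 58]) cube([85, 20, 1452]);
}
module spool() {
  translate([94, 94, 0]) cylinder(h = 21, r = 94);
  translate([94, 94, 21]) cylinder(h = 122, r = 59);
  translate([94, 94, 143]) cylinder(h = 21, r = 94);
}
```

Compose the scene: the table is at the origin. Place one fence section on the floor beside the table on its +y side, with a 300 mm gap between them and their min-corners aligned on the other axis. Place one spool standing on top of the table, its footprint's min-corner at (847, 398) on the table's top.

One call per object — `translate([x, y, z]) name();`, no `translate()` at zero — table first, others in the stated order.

table();
translate([0, 1070, 0]) fence_section();
translate([847, 398, 729]) spool();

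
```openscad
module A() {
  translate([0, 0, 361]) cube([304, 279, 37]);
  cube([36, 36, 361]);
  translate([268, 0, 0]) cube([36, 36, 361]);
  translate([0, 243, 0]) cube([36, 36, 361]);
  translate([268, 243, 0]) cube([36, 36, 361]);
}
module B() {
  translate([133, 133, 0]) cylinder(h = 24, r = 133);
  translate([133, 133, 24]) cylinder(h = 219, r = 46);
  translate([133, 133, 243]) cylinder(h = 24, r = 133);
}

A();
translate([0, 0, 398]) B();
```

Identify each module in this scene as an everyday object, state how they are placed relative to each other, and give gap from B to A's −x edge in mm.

The spool's min-x is at 0; the stool's min-x is 0; gap = 0 mm.

A is a stool. B is a spool. The spool is on top of the stool. The gap from the spool to the stool's −x edge is 0 mm.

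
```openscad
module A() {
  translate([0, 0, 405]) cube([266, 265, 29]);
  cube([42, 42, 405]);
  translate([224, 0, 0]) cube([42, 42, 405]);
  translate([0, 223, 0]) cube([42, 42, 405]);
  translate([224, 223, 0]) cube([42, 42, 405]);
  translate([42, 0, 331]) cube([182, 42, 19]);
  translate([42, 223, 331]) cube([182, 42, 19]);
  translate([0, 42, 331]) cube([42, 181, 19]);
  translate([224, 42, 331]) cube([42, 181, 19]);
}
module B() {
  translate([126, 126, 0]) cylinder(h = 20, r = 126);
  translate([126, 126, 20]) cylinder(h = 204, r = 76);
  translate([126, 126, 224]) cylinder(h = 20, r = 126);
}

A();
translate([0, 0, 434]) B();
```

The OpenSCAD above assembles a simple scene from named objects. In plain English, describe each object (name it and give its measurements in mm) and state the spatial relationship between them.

A is a simple wooden stool: a rectangular seat 266 mm (x) by 265 mm (y), 29 mm thick, top face at z = 434 mm, on four square legs, each 42×42 mm in cross-section. The legs rest on z = 0, each flush with a corner of the seat. Four stretchers, 42 mm wide and 19 mm tall, connect adjacent legs with their undersides at z = 331 mm, each running between the inner faces of the legs it joins and aligned with the legs' outer faces on the other axis.

B is a spool: two coaxial disc flanges of radius 126 mm and thickness 20 mm, joined by a core cylinder of radius 76 mm and height 204 mm. The lower flange rests on z = 0 and the three cylinders share a vertical axis.

The spool is on top of the stool.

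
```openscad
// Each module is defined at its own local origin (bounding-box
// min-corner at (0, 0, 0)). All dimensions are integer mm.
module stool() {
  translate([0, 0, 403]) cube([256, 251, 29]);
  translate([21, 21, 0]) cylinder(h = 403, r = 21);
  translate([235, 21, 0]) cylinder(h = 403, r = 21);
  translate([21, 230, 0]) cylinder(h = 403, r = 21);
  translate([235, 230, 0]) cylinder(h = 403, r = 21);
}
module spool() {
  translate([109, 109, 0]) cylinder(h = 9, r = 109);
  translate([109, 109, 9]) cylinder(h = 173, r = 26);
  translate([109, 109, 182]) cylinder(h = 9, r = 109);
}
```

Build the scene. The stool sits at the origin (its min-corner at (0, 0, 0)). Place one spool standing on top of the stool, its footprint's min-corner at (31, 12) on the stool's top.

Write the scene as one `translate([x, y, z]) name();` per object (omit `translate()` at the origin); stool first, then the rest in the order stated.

stool();
translate([31, 12, 432]) spool();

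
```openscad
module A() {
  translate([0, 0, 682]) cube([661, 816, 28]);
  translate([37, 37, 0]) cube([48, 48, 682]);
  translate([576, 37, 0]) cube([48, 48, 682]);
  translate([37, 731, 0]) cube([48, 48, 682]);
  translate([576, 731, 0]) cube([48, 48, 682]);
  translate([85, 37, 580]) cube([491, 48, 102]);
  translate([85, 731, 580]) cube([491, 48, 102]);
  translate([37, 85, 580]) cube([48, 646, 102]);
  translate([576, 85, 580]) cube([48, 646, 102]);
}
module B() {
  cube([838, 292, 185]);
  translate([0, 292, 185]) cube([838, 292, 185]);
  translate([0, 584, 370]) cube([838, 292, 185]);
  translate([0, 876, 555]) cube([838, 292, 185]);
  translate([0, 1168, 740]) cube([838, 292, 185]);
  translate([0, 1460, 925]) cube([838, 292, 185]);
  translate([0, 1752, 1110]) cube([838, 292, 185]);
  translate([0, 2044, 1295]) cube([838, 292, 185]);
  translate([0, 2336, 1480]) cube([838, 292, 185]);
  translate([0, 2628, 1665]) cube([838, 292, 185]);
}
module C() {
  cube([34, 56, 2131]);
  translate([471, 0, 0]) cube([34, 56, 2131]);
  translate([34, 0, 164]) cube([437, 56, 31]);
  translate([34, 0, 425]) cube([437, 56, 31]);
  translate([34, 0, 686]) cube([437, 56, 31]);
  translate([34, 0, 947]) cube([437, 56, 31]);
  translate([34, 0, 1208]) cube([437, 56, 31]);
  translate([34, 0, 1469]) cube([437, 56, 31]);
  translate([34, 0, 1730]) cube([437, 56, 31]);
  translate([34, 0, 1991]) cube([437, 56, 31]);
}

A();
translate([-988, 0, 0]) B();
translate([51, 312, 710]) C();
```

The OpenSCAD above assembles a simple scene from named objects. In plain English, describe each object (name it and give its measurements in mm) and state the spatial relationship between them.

A is a rectangular dining table. The top is 661×816×28 mm with its upper surface at z = 710 mm. It stands on four 48×48 mm square legs, each inset 37 mm from the nearest pair of top edges, running from the floor to the underside of the top. Four apron rails, 48 mm thick and 102 mm tall, run between adjacent legs with their top edges flush with the underside of the top and their outer faces flush with the legs' outer faces.

B is a straight staircase of 10 solid steps. Each step is 838 mm wide (x), 292 mm deep (y, the going) and 185 mm tall (the rise). The first step rests on the floor; each subsequent step sits one going further in +y and one rise higher in +z, directly behind and above the previous step with no overlap.

C is a straight ladder. Two 34×56 mm vertical rails, 2131 mm tall, stand 505 mm apart (outside-to-outside) with their front faces coplanar on the −y side. 8 rungs, each 56 mm deep and 31 mm tall, span between the inner faces of the rails, front faces flush with the rails. The lowest rung's underside is at z = 164 mm and rungs are spaced 261 mm apart (underside to underside).

The staircase is on the floor beside the table on its −x side. The ladder is on top of the table.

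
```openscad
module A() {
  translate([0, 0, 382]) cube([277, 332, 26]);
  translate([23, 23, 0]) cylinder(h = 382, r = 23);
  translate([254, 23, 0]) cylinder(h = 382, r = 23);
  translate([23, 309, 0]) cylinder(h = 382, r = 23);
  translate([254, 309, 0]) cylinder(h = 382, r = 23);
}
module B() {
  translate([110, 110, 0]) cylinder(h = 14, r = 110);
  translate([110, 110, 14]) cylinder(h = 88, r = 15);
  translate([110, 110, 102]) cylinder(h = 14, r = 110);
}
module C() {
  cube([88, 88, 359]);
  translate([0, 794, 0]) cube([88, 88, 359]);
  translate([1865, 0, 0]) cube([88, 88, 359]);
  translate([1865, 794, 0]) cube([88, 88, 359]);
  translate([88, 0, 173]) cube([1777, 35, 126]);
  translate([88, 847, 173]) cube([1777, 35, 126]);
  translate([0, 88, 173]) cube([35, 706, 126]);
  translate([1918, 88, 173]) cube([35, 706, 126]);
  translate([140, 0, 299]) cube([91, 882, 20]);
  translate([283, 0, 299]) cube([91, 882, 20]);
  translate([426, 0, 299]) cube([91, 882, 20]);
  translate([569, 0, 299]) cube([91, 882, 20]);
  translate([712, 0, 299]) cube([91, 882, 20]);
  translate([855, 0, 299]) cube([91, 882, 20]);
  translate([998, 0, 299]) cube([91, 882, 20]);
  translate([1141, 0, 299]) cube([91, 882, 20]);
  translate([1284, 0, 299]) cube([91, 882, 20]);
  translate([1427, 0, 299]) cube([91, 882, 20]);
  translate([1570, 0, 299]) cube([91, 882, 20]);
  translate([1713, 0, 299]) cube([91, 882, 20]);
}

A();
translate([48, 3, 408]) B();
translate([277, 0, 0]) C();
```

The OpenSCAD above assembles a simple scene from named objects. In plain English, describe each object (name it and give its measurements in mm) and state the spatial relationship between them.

A is a four-legged stool. The seat is 277×332 mm, 26 mm thick, top at z = 408 mm. It stands on four round legs, each 46 mm in diameter, from z = 0 to the seat underside, each leg's axis is inset half a diameter from the nearest pair of seat edges (so the leg's bounding box is flush with the corner).

B is a spool: two coaxial disc flanges of radius 110 mm and thickness 14 mm, joined by a core cylinder of radius 15 mm and height 88 mm. The lower flange rests on z = 0 and the three cylinders share a vertical axis.

C is a bed frame 1953 mm long (x) by 882 mm wide (y). Four 88×88 mm corner posts, 359 mm tall, at the corners of the footprint. Four rails of 35 mm thickness and 126 mm height run between adjacent posts with their undersides at z = 173 mm, their outer faces flush with the outside of the frame (the two x-running rails run between the posts' inner faces; the two y-running rails run between the posts' inner faces). 12 slats, each 91 mm wide (x) and 20 mm thick, lie across the top of the two x-running rails, running the full 882 mm width of the frame in y; the slats are evenly spaced along x between the inner faces of the end posts with equal gaps (rounded down to the nearest mm) at the −x end and between each pair — any rounding remainder accumulates at the +x end.

The spool is on top of the stool. The bed frame is against the stool's +x side, with their −y faces flush.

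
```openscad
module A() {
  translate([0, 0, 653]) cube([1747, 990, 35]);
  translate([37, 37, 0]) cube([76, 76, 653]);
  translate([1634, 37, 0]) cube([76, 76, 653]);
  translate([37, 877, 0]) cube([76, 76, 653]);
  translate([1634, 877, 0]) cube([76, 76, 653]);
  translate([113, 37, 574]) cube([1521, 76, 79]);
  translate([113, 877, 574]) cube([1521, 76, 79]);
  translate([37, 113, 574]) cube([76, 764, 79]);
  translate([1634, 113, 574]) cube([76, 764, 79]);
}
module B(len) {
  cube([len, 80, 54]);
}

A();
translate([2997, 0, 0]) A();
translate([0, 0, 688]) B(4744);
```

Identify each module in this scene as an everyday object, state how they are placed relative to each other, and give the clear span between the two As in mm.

A is a table. B is a beam. A beam spans the tops of two tables. The clear span between the two tables is 1250 mm.

Second table starts at x = 2997; first ends at x = 1747; clear span = 2997 − 1747 = 1250 mm.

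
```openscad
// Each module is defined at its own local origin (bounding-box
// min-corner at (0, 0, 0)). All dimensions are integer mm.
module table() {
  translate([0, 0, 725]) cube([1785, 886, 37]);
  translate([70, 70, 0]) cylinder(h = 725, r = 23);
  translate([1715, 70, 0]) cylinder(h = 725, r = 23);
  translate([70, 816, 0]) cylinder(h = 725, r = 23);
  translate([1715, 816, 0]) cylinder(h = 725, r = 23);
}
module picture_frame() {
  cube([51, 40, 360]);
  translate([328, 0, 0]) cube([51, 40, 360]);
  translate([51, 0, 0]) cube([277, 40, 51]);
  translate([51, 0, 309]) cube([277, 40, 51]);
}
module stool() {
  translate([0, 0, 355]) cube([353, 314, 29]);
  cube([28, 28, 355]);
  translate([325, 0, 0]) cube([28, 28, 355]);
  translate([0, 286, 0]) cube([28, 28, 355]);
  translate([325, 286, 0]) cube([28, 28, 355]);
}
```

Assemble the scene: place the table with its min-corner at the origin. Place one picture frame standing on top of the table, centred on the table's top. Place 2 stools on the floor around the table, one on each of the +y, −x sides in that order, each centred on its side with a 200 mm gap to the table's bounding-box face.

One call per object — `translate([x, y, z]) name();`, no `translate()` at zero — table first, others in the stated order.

table();
translate([703, 423, 762]) picture_frame();
translate([716, 1086, 0]) stool();
translate([-553, 286, 0]) stool();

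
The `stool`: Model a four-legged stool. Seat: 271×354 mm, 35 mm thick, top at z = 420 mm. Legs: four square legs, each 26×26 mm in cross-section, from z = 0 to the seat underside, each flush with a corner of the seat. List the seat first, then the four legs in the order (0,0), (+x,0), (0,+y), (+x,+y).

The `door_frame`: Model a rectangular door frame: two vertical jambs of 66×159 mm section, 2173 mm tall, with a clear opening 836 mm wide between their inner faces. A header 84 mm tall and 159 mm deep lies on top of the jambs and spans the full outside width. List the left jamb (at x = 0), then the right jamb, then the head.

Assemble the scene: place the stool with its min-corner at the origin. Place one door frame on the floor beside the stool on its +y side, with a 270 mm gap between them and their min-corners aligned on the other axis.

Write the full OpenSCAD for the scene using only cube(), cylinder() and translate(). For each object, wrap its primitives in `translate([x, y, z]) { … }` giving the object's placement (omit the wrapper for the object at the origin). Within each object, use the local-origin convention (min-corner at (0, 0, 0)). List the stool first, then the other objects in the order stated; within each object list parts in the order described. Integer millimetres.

translate([0, 0, 385]) cube([271, 354, 35]);
cube([26, 26, 385]);
translate([245, 0, 0]) cube([26, 26, 385]);
translate([0, 328, 0]) cube([26, 26, 385]);
translate([245, 328, 0]) cube([26, 26, 385]);
translate([0, 624, 0]) {
  cube([66, 159, 2173]);
  translate([902, 0, 0]) cube([66, 159, 2173]);
  translate([0, 0, 2173]) cube([968, 159, 84]);
}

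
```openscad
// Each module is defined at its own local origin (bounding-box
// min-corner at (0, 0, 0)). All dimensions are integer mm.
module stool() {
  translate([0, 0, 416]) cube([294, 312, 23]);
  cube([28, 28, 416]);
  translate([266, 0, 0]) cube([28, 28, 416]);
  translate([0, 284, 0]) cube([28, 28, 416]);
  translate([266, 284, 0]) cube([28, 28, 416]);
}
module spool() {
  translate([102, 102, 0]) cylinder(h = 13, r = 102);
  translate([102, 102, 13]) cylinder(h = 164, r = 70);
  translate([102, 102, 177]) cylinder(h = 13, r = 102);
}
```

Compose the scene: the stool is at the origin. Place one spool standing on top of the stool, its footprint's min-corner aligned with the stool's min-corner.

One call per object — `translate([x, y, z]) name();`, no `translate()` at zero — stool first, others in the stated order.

stool();
translate([0, 0, 439]) spool();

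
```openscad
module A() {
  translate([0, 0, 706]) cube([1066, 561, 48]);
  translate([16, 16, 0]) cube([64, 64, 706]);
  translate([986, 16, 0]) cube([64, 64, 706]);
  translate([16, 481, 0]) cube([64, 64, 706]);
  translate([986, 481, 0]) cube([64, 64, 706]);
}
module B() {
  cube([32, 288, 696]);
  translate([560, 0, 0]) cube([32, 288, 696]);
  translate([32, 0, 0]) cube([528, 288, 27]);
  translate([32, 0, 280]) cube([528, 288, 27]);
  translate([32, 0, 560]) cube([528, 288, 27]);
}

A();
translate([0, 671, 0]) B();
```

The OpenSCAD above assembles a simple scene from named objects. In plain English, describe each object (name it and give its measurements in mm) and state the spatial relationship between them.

A is a table: top 1066 mm (x) × 561 mm (y), 48 mm thick, upper face at z = 754 mm, on four 64×64 mm square legs, each inset 16 mm from the nearest pair of top edges, running from z = 0 to the bottom of the top.

B is a bookshelf 592 mm wide overall, 288 mm deep and 696 mm tall. The two sides are 32 mm thick vertical panels. 3 horizontal shelves of 27 mm thickness span between the inner faces of the sides; the lowest shelf sits on the floor and shelves are stacked with a clear vertical gap of 253 mm between each pair.

The bookshelf is on the floor beside the table on its +y side.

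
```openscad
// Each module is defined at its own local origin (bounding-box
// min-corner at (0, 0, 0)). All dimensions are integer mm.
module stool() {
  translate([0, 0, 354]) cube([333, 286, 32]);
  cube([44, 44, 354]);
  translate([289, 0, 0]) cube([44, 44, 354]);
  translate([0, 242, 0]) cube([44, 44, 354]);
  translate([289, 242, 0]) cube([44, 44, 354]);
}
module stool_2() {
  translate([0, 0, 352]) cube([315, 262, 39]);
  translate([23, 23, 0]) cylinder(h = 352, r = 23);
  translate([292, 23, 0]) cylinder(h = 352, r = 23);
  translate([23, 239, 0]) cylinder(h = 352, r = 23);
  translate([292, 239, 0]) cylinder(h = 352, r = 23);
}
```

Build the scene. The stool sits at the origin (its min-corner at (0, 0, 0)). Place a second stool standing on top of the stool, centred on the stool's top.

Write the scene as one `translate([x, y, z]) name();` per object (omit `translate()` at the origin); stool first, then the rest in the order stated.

stool();
translate([9, 12, 386]) stool_2();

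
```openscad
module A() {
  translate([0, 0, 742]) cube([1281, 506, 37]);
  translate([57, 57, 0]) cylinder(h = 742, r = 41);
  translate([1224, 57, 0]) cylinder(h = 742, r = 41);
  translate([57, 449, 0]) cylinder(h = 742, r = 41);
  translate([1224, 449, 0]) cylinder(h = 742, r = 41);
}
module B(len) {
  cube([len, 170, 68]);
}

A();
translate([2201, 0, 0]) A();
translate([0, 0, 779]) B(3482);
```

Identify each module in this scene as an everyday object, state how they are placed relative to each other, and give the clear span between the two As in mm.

A is a table. B is a beam. A beam spans the tops of two tables. The clear span between the two tables is 920 mm.

Second table starts at x = 2201; first ends at x = 1281; clear span = 2201 − 1281 = 920 mm.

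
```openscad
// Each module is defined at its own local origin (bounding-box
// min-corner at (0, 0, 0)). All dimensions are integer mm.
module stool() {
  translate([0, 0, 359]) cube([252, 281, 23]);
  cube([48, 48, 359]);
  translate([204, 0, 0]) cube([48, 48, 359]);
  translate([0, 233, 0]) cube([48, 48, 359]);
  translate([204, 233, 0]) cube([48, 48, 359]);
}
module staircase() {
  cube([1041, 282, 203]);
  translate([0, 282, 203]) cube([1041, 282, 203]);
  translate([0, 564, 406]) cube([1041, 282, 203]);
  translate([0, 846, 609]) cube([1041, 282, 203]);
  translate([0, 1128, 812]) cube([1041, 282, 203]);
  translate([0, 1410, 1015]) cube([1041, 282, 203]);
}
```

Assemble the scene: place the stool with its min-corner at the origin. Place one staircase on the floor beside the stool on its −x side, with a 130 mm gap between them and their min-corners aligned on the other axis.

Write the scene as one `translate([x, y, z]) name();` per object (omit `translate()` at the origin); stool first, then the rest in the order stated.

stool();
translate([-1171, 0, 0]) staircase();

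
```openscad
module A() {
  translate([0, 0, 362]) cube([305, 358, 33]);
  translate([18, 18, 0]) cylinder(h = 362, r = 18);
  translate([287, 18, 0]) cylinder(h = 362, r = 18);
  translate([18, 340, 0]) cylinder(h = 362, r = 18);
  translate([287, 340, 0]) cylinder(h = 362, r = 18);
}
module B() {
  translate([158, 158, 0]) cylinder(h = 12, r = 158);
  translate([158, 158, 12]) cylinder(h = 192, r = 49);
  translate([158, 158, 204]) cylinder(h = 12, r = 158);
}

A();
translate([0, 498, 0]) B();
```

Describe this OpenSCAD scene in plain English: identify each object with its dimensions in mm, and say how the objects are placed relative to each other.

A is a four-legged stool. The seat is a 305×358×33 mm slab whose top surface is at z = 395 mm; four round legs, each 36 mm in diameter, run from the floor (z = 0) to the underside of the seat, each leg's axis is inset half a diameter from the nearest pair of seat edges (so the leg's bounding box is flush with the corner).

B is a spool: two coaxial disc flanges of radius 158 mm and thickness 12 mm, joined by a core cylinder of radius 49 mm and height 192 mm. The lower flange rests on z = 0 and the three cylinders share a vertical axis.

The spool is on the floor beside the stool on its +y side.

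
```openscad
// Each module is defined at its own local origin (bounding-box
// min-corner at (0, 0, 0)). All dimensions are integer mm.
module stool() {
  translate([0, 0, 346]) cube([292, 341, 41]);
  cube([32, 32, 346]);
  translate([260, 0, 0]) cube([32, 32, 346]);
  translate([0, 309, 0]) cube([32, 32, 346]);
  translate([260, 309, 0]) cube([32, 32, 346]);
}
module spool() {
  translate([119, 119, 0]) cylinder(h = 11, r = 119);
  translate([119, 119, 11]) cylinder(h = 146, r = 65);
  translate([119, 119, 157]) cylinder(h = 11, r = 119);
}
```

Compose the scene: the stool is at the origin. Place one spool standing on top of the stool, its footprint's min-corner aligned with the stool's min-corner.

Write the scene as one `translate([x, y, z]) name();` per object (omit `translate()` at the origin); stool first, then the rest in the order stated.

stool();
translate([0, 0, 387]) spool();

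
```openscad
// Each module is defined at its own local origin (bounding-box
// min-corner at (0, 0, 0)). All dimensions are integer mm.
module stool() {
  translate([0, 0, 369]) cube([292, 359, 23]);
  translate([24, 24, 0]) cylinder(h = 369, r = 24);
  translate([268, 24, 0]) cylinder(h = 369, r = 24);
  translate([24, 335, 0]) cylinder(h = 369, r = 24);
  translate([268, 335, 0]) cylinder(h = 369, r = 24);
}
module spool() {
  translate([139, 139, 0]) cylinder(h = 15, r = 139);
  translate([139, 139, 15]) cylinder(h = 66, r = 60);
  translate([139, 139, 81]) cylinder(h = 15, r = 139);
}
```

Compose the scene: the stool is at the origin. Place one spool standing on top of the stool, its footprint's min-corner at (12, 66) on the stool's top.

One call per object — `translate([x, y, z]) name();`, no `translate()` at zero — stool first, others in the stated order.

stool();
translate([12, 66, 392]) spool();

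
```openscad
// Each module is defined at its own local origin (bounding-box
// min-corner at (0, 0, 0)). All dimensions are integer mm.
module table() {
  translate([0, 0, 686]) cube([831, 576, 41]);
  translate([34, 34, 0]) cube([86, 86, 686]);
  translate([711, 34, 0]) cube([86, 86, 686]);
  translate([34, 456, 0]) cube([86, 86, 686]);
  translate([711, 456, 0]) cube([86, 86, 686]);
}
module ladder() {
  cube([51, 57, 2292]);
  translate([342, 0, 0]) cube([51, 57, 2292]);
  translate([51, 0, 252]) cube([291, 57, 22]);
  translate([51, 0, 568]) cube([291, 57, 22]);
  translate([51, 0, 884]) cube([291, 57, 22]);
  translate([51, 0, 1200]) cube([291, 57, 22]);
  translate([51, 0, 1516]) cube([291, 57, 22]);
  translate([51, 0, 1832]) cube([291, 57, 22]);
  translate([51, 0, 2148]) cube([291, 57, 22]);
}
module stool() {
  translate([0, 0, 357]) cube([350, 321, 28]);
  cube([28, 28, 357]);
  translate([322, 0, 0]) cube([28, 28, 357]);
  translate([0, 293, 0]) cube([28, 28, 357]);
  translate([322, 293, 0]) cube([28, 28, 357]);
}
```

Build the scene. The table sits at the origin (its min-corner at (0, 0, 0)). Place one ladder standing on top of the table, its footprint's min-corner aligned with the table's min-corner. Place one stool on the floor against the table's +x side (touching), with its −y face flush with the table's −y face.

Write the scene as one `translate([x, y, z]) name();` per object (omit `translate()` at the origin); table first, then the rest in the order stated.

table();
translate([0, 0, 727]) ladder();
translate([831, 0, 0]) stool();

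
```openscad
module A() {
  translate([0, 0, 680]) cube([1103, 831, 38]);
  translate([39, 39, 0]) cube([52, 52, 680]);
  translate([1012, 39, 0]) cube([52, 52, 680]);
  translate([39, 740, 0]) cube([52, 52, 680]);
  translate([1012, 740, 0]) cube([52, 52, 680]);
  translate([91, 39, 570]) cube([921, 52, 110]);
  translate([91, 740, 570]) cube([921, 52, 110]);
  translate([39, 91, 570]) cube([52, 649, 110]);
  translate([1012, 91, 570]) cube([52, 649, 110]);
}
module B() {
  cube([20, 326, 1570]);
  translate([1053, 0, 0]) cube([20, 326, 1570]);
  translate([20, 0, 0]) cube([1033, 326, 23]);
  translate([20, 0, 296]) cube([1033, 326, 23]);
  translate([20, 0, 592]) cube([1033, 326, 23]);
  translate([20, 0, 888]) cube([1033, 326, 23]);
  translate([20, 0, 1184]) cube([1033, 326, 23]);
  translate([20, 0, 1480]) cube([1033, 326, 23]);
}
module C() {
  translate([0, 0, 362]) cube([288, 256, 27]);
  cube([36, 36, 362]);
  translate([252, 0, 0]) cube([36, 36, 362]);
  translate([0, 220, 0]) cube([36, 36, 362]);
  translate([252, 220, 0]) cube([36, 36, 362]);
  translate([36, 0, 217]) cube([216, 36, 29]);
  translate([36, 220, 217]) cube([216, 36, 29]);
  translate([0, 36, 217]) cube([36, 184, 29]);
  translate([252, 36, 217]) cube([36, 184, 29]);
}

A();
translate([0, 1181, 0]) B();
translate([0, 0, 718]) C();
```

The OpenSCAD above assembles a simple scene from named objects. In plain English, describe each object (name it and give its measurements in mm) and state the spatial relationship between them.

A is a table: top 1103 mm (x) × 831 mm (y), 38 mm thick, upper face at z = 718 mm, on four 52×52 mm square legs, each inset 39 mm from the nearest pair of top edges, running from z = 0 to the bottom of the top. Four apron rails, 52 mm thick and 110 mm tall, run between adjacent legs with their top edges flush with the underside of the top and their outer faces flush with the legs' outer faces.

B is a bookshelf 1073 mm wide overall, 326 mm deep and 1570 mm tall. The two sides are 20 mm thick vertical panels. 6 horizontal shelves of 23 mm thickness span between the inner faces of the sides; the lowest shelf sits on the floor and shelves are stacked with a clear vertical gap of 273 mm between each pair.

C is a simple wooden stool: a rectangular seat 288 mm (x) by 256 mm (y), 27 mm thick, top face at z = 389 mm, on four square legs, each 36×36 mm in cross-section. The legs rest on z = 0, each flush with a corner of the seat. Four stretchers, 36 mm wide and 29 mm tall, connect adjacent legs with their undersides at z = 217 mm, each running between the inner faces of the legs it joins and aligned with the legs' outer faces on the other axis.

The bookshelf is on the floor beside the table on its +y side. The stool is on top of the table.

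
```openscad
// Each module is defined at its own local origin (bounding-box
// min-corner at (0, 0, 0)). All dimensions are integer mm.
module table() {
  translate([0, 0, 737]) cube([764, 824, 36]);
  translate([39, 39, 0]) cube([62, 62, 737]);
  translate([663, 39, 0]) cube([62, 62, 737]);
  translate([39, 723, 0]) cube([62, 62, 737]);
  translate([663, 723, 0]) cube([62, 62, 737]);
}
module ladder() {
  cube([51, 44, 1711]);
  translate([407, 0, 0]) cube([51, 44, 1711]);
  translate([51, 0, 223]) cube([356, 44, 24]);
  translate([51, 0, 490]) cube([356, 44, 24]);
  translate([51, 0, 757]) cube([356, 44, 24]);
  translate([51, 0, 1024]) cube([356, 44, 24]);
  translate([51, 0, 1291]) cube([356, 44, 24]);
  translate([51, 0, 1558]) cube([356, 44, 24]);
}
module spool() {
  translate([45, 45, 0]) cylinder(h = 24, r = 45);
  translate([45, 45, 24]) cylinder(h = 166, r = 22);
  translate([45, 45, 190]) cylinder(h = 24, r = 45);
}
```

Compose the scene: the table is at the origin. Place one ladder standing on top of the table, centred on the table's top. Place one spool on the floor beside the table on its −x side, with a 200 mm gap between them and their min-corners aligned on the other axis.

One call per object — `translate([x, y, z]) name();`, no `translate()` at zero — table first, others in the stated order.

table();
translate([153, 390, 773]) ladder();
translate([-290, 0, 0]) spool();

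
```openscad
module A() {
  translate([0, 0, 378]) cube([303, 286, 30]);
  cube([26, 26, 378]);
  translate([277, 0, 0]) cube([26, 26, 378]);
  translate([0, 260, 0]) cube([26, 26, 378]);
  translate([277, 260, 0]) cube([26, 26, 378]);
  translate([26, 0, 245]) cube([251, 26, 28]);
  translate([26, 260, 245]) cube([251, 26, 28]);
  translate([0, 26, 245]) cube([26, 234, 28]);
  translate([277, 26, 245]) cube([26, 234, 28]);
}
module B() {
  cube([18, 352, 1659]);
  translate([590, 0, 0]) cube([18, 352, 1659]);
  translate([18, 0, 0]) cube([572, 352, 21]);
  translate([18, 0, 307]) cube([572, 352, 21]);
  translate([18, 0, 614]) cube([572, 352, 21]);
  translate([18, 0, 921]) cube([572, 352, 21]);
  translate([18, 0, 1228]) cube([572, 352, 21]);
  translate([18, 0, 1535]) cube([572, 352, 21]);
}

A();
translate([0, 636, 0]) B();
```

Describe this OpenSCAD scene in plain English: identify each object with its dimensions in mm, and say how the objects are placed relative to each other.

A is a four-legged stool. The seat is 303×286 mm, 30 mm thick, top at z = 408 mm. It stands on four square legs, each 26×26 mm in cross-section, from z = 0 to the seat underside, each flush with a corner of the seat. Four stretchers, 26 mm wide and 28 mm tall, connect adjacent legs with their undersides at z = 245 mm, each running between the inner faces of the legs it joins and aligned with the legs' outer faces on the other axis.

B is a bookshelf 608 mm wide overall, 352 mm deep and 1659 mm tall. The two sides are 18 mm thick vertical panels. 6 horizontal shelves of 21 mm thickness span between the inner faces of the sides; the lowest shelf sits on the floor and shelves are stacked with a clear vertical gap of 286 mm between each pair.

The bookshelf is on the floor beside the stool on its +y side.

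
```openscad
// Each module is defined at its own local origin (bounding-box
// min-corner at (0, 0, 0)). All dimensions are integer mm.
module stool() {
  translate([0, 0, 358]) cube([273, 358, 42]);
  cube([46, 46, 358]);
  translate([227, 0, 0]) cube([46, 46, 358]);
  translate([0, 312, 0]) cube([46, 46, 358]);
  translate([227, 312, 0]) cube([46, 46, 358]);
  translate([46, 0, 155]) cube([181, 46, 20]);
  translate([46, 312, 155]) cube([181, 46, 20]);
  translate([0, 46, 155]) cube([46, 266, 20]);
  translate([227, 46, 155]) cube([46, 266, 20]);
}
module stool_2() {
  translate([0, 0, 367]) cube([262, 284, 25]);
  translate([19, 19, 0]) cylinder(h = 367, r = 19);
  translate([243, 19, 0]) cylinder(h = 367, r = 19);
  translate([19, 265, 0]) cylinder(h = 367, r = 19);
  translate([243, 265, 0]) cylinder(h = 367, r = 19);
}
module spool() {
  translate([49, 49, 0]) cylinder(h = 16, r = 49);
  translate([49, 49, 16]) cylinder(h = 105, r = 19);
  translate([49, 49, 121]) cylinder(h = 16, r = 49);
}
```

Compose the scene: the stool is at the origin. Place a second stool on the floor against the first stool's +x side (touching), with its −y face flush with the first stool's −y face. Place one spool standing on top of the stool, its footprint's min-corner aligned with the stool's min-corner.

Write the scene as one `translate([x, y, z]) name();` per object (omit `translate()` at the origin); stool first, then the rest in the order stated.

stool();
translate([273, 0, 0]) stool_2();
translate([0, 0, 400]) spool();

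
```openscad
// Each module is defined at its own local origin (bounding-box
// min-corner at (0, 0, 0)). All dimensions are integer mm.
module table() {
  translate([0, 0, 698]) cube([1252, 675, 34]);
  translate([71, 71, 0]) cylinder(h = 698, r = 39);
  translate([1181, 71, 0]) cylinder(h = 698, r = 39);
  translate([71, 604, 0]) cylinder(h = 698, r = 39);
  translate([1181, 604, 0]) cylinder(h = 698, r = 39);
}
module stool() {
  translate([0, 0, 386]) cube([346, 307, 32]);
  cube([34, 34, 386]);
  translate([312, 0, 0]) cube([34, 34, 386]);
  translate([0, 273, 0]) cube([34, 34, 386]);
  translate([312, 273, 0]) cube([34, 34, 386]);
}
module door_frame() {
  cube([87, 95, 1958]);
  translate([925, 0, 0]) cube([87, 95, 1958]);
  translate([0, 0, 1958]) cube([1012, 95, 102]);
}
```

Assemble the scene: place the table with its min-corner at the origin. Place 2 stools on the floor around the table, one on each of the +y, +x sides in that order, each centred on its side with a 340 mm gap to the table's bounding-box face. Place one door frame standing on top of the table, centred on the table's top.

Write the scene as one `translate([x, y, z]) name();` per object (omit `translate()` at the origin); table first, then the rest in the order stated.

table();
translate([453, 1015, 0]) stool();
translate([1592, 184, 0]) stool();
translate([120, 290, 732]) door_frame();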